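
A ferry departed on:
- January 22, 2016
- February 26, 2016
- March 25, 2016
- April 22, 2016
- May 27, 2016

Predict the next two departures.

These are Fridays at 28- or 35-day spacing (35, 28, 28, 35).
The pattern: 4th Friday of the month.
4th Friday of June 2016: June 24, 2016.
July 2016 — 4th Friday is July 22, 2016.

June 24, 2016; July 22, 2016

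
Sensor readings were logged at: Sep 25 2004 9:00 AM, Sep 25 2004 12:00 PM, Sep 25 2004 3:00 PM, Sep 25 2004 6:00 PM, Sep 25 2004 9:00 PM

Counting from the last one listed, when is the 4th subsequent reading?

Spacing: 3, 3, 3, 3 h — constant 3 h.
Sep 25 2004 9:00 PM + 3 h = Sep 26 2004 12:00 AM.
Sep 26 2004 12:00 AM + 3 h = Sep 26 2004 3:00 AM.
Sep 26 2004 3:00 AM + 3 h = Sep 26 2004 6:00 AM.
Sep 26 2004 6:00 AM + 3 h = Sep 26 2004 9:00 AM.

Sep 26 2004 9:00 AM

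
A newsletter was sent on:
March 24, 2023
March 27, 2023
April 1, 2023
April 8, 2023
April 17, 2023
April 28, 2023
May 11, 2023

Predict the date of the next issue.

Gaps: 3, 5, 7, 9, 11, 13 days — each gap is 2 larger than the previous one.
Next gap: 15 days. May 11, 2023 + 15 days = May 26, 2023.

May 26, 2023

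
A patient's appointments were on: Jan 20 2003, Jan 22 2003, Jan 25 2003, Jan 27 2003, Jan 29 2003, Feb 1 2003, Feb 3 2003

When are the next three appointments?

The gap pattern 2, 3, 2, 2, 3, 2 repeats every 3 events.
These are the Mondays, Wednesdays and Saturdays of each week.
The following Wednesday is Feb 5 2003.
Next Saturday: Feb 8 2003.
Next Monday: Feb 10 2003.

Feb 5 2003, Feb 8 2003, Feb 10 2003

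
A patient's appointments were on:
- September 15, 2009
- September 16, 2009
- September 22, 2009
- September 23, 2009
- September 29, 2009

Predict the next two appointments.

Gaps: 1, 6, 1, 6 days — not constant, but cyclic with period 2.
The events fall on every Tuesday and Wednesday.
Next Wednesday: September 30, 2009.
The following Tuesday is October 6, 2009.

September 30, 2009; October 6, 2009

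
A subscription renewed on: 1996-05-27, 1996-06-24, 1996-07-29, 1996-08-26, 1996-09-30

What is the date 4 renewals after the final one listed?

1997-01-27

These are Mondays with 28, 35, 28, 35-day gaps.
Each is the final Monday of its month — 1996-07-29 is past the 28th, so '4th Monday' doesn't fit.
October 1996 ends with Monday 1996-10-28.
Last Monday of November 1996: 1996-11-25.
Last Monday of December 1996: 1996-12-30.
Last Monday of January 1997: 1997-01-27.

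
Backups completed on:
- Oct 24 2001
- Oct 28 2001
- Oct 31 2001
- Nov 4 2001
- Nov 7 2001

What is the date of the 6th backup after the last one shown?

Nov 28 2001

The gap pattern 4, 3, 4, 3 repeats every 2 events.
These are the Wednesdays and Sundays of each week.
Next Sunday: Nov 11 2001.
Next Wednesday: Nov 14 2001.
The following Sunday is Nov 18 2001.
The following Wednesday is Nov 21 2001.
Next Sunday: Nov 25 2001.
Next Wednesday: Nov 28 2001.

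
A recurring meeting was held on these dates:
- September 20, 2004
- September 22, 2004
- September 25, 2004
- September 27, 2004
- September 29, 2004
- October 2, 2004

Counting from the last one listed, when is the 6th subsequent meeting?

October 16, 2004

Every event lands on a Monday or Wednesday or Saturday (gaps cycle 2, 3, 2, 2, 3).
So the schedule is: every Monday, Wednesday and Saturday.
Next Monday: October 4, 2004.
Next Wednesday: October 6, 2004.
Next Saturday: October 9, 2004.
The following Monday is October 11, 2004.
Next Wednesday: October 13, 2004.
The following Saturday is October 16, 2004.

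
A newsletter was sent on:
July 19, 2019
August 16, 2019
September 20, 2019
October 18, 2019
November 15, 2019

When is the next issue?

Gaps: 28, 35, 28, 28 days — a mix of 28 and 35. Every date is a Friday.
Each is the 3rd Friday of its month.
3rd Friday of December 2019: December 20, 2019.

December 20, 2019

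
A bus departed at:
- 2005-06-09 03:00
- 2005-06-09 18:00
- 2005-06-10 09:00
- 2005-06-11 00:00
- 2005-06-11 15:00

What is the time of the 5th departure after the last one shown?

Gaps: 15, 15, 15, 15 hours — each event is 15 hours after the previous one.
2005-06-11 15:00 + 15 h = 2005-06-12 06:00.
2005-06-12 06:00 + 15 h = 2005-06-12 21:00.
2005-06-12 21:00 + 15 h = 2005-06-13 12:00.
2005-06-13 12:00 + 15 h = 2005-06-14 03:00.
2005-06-14 03:00 + 15 h = 2005-06-14 18:00.

2005-06-14 18:00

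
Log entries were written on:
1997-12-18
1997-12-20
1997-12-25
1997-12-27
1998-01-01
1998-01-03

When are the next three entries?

1998-01-08, 1998-01-10, 1998-01-15

Every event lands on a Thursday or Saturday (gaps cycle 2, 5, 2, 5, 2).
So the schedule is: every Thursday and Saturday.
The following Thursday is 1998-01-08.
Next Saturday: 1998-01-10.
The following Thursday is 1998-01-15.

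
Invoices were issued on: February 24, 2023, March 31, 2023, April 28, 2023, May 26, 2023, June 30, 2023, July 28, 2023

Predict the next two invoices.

All Fridays; the gaps (35, 28, 28, 35, 28) vary with month length.
This is the last Friday of each month.
August 2023 ends with Friday August 25, 2023.
Last Friday of September 2023: September 29, 2023.

August 25, 2023; September 29, 2023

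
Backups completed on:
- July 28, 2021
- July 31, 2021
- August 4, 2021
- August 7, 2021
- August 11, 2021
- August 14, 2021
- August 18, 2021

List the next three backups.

The gap pattern 3, 4, 3, 4, 3, 4 repeats every 2 events.
These are the Wednesdays and Saturdays of each week.
Next Saturday: August 21, 2021.
The following Wednesday is August 25, 2021.
Next Saturday: August 28, 2021.

August 21, 2021; August 25, 2021; August 28, 2021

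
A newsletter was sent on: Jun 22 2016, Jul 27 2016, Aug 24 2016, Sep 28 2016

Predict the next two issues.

All dates are Wednesdays, 35, 28, 35 days apart.
Specifically, the 4th Wednesday of each month.
4th Wednesday of October 2016: Oct 26 2016.
4th Wednesday of November 2016: Nov 23 2016.

Oct 26 2016, Nov 23 2016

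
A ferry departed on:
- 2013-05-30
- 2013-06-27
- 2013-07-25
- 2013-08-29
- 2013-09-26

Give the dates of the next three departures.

Every date is a Thursday; gaps 28, 28, 35, 28 days.
Each is the last Thursday of its month (at least one falls on the 29th or later, ruling out '4th Thursday').
October 2013 ends with Thursday 2013-10-31.
November 2013 ends with Thursday 2013-11-28.
Last Thursday of December 2013: 2013-12-26.

2013-10-31, 2013-11-28, 2013-12-26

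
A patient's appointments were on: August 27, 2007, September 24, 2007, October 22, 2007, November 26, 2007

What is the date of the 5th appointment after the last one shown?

April 28, 2008

All dates are Mondays, 28, 28, 35 days apart.
Specifically, the 4th Monday of each month.
December 2007 — 4th Monday is December 24, 2007.
January 2008 — 4th Monday is January 28, 2008.
4th Monday of February 2008: February 25, 2008.
4th Monday of March 2008: March 24, 2008.
4th Monday of April 2008: April 28, 2008.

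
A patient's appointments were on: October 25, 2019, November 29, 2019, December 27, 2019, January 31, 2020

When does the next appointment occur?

February 28, 2020

Every date is a Friday; gaps 35, 28, 35 days.
Each is the last Friday of its month (at least one falls on the 29th or later, ruling out '4th Friday').
February 2020 ends with Friday February 28, 2020.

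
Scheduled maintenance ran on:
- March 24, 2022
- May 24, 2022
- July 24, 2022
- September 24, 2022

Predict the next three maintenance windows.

November 24, 2022; January 24, 2023; March 24, 2023

Gaps: 61, 61, 62 days — not constant. Every event is on the 24th of the month.
Pattern: the 24th of every 2 months.
Next: November 2022 → November 24, 2022.
Next: January 2023 → January 24, 2023.
March 2023: March 24, 2023.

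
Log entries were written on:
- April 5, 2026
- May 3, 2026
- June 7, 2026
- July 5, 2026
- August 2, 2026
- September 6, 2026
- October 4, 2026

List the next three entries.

November 1, 2026; December 6, 2026; January 3, 2027

These are Sundays at 28- or 35-day spacing (28, 35, 28, 28, 35, 28).
The pattern: 1st Sunday of the month.
November 2026 — 1st Sunday is November 1, 2026.
December 2026 — 1st Sunday is December 6, 2026.
January 2027 — 1st Sunday is January 3, 2027.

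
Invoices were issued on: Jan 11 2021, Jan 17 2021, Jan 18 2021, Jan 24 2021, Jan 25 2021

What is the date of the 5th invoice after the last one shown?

The gap pattern 6, 1, 6, 1 repeats every 2 events.
These are the Mondays and Sundays of each week.
The following Sunday is Jan 31 2021.
The following Monday is Feb 1 2021.
Next Sunday: Feb 7 2021.
The following Monday is Feb 8 2021.
The following Sunday is Feb 14 2021.

Feb 14 2021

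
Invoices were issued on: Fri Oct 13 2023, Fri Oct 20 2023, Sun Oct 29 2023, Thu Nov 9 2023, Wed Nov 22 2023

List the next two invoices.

Intervals are 7, 9, 11, 13 days — an arithmetic progression with common difference 2.
Next gap: 15 days. Wed Nov 22 2023 + 15 days = Thu Dec 7 2023.
Next gap: 17 days. Thu Dec 7 2023 + 17 days = Sun Dec 24 2023.

Thu Dec 7 2023, Sun Dec 24 2023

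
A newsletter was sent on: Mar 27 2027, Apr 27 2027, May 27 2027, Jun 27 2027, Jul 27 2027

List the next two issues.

Aug 27 2027, Sep 27 2027

Each date is the 27th; the gaps (31, 30, 31, 30) track the month lengths.
The rule is the 27th of each month.
Next: August 2027 → Aug 27 2027.
September 2027: Sep 27 2027.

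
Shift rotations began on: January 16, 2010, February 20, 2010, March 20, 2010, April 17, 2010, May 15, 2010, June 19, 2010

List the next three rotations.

July 17, 2010; August 21, 2010; September 18, 2010

These are Saturdays at 28- or 35-day spacing (35, 28, 28, 28, 35).
The pattern: 3rd Saturday of the month.
July 2010 — 3rd Saturday is July 17, 2010.
3rd Saturday of August 2010: August 21, 2010.
September 2010 — 3rd Saturday is September 18, 2010.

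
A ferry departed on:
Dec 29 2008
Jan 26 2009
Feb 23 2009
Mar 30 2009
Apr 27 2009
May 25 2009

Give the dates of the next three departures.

Jun 29 2009, Jul 27 2009, Aug 31 2009

Every date is a Monday; gaps 28, 28, 35, 28, 28 days.
Each is the last Monday of its month (at least one falls on the 29th or later, ruling out '4th Monday').
Last Monday of June 2009: Jun 29 2009.
Last Monday of July 2009: Jul 27 2009.
August 2009 ends with Monday Aug 31 2009.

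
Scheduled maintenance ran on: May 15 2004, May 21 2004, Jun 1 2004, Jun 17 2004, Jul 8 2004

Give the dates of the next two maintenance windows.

Aug 3 2004, Sep 3 2004

The spacing grows by 5 each time: 6, 11, 16, 21 days.
Next gap: 26 days. Jul 8 2004 + 26 days = Aug 3 2004.
Next gap: 31 days. Aug 3 2004 + 31 days = Sep 3 2004.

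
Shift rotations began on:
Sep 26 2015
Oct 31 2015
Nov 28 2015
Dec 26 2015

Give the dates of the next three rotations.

These are Saturdays with 35, 28, 28-day gaps.
Each is the final Saturday of its month — Oct 31 2015 is past the 28th, so '4th Saturday' doesn't fit.
January 2016 ends with Saturday Jan 30 2016.
Last Saturday of February 2016: Feb 27 2016.
March 2016 ends with Saturday Mar 26 2016.

Jan 30 2016, Feb 27 2016, Mar 26 2016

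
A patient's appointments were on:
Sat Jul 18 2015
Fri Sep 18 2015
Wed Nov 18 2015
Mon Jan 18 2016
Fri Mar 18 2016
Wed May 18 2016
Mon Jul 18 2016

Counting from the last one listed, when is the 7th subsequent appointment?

Gaps: 62, 61, 61, 60, 61, 61 days — not constant. Every event is on the 18th of the month.
Pattern: the 18th of every 2 months.
Next: September 2016 → Sun Sep 18 2016.
November 2016: Fri Nov 18 2016.
January 2017: Wed Jan 18 2017.
Next: March 2017 → Sat Mar 18 2017.
May 2017: Thu May 18 2017.
July 2017: Tue Jul 18 2017.
Next: September 2017 → Mon Sep 18 2017.

Mon Sep 18 2017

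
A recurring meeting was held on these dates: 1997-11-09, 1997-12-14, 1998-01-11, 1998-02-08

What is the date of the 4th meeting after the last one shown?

1998-06-14

All dates are Sundays, 35, 28, 28 days apart.
Specifically, the 2nd Sunday of each month.
2nd Sunday of March 1998: 1998-03-08.
April 1998 — 2nd Sunday is 1998-04-12.
May 1998 — 2nd Sunday is 1998-05-10.
June 1998 — 2nd Sunday is 1998-06-14.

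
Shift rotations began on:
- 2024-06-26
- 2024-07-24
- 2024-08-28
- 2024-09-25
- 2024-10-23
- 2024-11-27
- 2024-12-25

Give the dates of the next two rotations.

2025-01-22, 2025-02-26

These are Wednesdays at 28- or 35-day spacing (28, 35, 28, 28, 35, 28).
The pattern: 4th Wednesday of the month.
January 2025 — 4th Wednesday is 2025-01-22.
4th Wednesday of February 2025: 2025-02-26.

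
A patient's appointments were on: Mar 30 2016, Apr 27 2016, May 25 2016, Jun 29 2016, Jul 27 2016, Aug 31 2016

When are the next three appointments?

Sep 28 2016, Oct 26 2016, Nov 30 2016

All Wednesdays; the gaps (28, 28, 35, 28, 35) vary with month length.
This is the last Wednesday of each month.
September 2016 ends with Wednesday Sep 28 2016.
October 2016 ends with Wednesday Oct 26 2016.
November 2016 ends with Wednesday Nov 30 2016.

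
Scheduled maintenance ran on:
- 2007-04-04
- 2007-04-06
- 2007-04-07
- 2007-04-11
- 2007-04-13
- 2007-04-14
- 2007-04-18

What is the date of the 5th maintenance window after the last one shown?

The gap pattern 2, 1, 4, 2, 1, 4 repeats every 3 events.
These are the Wednesdays, Fridays and Saturdays of each week.
The following Friday is 2007-04-20.
Next Saturday: 2007-04-21.
Next Wednesday: 2007-04-25.
Next Friday: 2007-04-27.
Next Saturday: 2007-04-28.

2007-04-28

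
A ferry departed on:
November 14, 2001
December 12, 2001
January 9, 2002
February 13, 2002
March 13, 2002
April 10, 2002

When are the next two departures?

May 8, 2002; June 12, 2002

These are Wednesdays at 28- or 35-day spacing (28, 28, 35, 28, 28).
The pattern: 2nd Wednesday of the month.
2nd Wednesday of May 2002: May 8, 2002.
2nd Wednesday of June 2002: June 12, 2002.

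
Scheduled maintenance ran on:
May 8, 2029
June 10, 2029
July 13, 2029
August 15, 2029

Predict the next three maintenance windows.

The spacing is 33, 33, 33 days — always 33 days.
August 15, 2029 + 33 days = September 17, 2029.
September 17, 2029 + 33 days = October 20, 2029.
October 20, 2029 + 33 days = November 22, 2029.

September 17, 2029; October 20, 2029; November 22, 2029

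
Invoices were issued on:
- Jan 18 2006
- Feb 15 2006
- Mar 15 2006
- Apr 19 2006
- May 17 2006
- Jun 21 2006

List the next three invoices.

Gaps: 28, 28, 35, 28, 35 days — a mix of 28 and 35. Every date is a Wednesday.
Each is the 3rd Wednesday of its month.
July 2006 — 3rd Wednesday is Jul 19 2006.
August 2006 — 3rd Wednesday is Aug 16 2006.
September 2006 — 3rd Wednesday is Sep 20 2006.

Jul 19 2006, Aug 16 2006, Sep 20 2006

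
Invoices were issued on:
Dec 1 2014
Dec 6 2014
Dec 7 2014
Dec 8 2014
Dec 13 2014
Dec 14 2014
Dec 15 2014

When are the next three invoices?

The gap pattern 5, 1, 1, 5, 1, 1 repeats every 3 events.
These are the Mondays, Saturdays and Sundays of each week.
Next Saturday: Dec 20 2014.
The following Sunday is Dec 21 2014.
The following Monday is Dec 22 2014.

Dec 20 2014, Dec 21 2014, Dec 22 2014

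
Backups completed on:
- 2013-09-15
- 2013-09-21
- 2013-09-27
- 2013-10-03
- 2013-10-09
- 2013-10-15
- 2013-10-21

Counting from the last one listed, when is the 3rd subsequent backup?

The spacing is 6, 6, 6, 6, 6, 6 days — always 6 days.
2013-10-21 + 6 days = 2013-10-27.
2013-10-27 + 6 days = 2013-11-02.
2013-11-02 + 6 days = 2013-11-08.

2013-11-08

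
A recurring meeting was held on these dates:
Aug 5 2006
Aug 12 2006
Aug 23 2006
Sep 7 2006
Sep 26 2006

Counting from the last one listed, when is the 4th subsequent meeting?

Jan 20 2007

The spacing grows by 4 each time: 7, 11, 15, 19 days.
Next gap: 23 days. Sep 26 2006 + 23 days = Oct 19 2006.
Next gap: 27 days. Oct 19 2006 + 27 days = Nov 15 2006.
Next gap: 31 days. Nov 15 2006 + 31 days = Dec 16 2006.
Next gap: 35 days. Dec 16 2006 + 35 days = Jan 20 2007.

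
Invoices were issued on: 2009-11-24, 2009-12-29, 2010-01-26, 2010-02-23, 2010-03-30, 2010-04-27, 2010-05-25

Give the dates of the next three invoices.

2010-06-29, 2010-07-27, 2010-08-31

These are Tuesdays with 35, 28, 28, 35, 28, 28-day gaps.
Each is the final Tuesday of its month — 2009-12-29 is past the 28th, so '4th Tuesday' doesn't fit.
June 2010 ends with Tuesday 2010-06-29.
July 2010 ends with Tuesday 2010-07-27.
August 2010 ends with Tuesday 2010-08-31.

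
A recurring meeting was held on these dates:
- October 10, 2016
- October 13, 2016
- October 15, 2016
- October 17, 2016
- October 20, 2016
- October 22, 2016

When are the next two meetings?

The gap pattern 3, 2, 2, 3, 2 repeats every 3 events.
These are the Mondays, Thursdays and Saturdays of each week.
Next Monday: October 24, 2016.
Next Thursday: October 27, 2016.

October 24, 2016; October 27, 2016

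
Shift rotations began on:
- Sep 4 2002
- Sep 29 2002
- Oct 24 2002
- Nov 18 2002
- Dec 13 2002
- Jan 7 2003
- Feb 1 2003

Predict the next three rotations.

The spacing is 25, 25, 25, 25, 25, 25 days — always 25 days.
Feb 1 2003 + 25 days = Feb 26 2003.
Feb 26 2003 + 25 days = Mar 23 2003.
Mar 23 2003 + 25 days = Apr 17 2003.

Feb 26 2003, Mar 23 2003, Apr 17 2003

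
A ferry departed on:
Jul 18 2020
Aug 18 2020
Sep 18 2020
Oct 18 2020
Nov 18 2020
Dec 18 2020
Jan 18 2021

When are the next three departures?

Each date is the 18th; the gaps (31, 31, 30, 31, 30, 31) track the month lengths.
The rule is the 18th of each month.
Next: February 2021 → Feb 18 2021.
Next: March 2021 → Mar 18 2021.
Next: April 2021 → Apr 18 2021.

Feb 18 2021, Mar 18 2021, Apr 18 2021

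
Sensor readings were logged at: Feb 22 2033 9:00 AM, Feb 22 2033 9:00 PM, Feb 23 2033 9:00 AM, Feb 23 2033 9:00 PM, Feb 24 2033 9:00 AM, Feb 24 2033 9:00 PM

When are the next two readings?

Spacing: 12, 12, 12, 12, 12 h — constant 12 h.
Feb 24 2033 9:00 PM + 12 h = Feb 25 2033 9:00 AM.
Feb 25 2033 9:00 AM + 12 h = Feb 25 2033 9:00 PM.

Feb 25 2033 9:00 AM, Feb 25 2033 9:00 PM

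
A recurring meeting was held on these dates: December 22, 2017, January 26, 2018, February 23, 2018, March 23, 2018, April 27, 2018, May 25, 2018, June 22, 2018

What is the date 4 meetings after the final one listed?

October 26, 2018

Gaps: 35, 28, 28, 35, 28, 28 days — a mix of 28 and 35. Every date is a Friday.
Each is the 4th Friday of its month.
July 2018 — 4th Friday is July 27, 2018.
4th Friday of August 2018: August 24, 2018.
4th Friday of September 2018: September 28, 2018.
4th Friday of October 2018: October 26, 2018.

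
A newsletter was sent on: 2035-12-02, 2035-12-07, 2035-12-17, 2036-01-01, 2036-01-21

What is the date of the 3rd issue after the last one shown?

2036-04-20

Intervals are 5, 10, 15, 20 days — an arithmetic progression with common difference 5.
Next gap: 25 days. 2036-01-21 + 25 days = 2036-02-15.
Next gap: 30 days. 2036-02-15 + 30 days = 2036-03-16.
Next gap: 35 days. 2036-03-16 + 35 days = 2036-04-20.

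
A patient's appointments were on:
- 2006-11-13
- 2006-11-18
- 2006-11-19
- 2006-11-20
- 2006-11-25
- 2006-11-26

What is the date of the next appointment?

Gaps: 5, 1, 1, 5, 1 days — not constant, but cyclic with period 3.
The events fall on every Monday, Saturday and Sunday.
The following Monday is 2006-11-27.

2006-11-27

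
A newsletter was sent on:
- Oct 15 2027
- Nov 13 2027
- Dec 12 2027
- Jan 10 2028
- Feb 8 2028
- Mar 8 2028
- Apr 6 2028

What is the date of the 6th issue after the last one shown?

Sep 27 2028

Every event comes 29 days after the last (29, 29, 29, 29, 29, 29).
Apr 6 2028 + 29 days = May 5 2028.
May 5 2028 + 29 days = Jun 3 2028.
Jun 3 2028 + 29 days = Jul 2 2028.
Jul 2 2028 + 29 days = Jul 31 2028.
Jul 31 2028 + 29 days = Aug 29 2028.
Aug 29 2028 + 29 days = Sep 27 2028.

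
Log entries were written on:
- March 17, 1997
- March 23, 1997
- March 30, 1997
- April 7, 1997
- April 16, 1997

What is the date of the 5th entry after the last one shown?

The spacing grows by 1 each time: 6, 7, 8, 9 days.
Next gap: 10 days. April 16, 1997 + 10 days = April 26, 1997.
Next gap: 11 days. April 26, 1997 + 11 days = May 7, 1997.
Next gap: 12 days. May 7, 1997 + 12 days = May 19, 1997.
Next gap: 13 days. May 19, 1997 + 13 days = June 1, 1997.
Next gap: 14 days. June 1, 1997 + 14 days = June 15, 1997.

June 15, 1997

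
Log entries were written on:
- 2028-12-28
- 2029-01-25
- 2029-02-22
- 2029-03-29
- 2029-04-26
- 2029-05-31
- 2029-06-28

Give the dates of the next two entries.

2029-07-26, 2029-08-30

All Thursdays; the gaps (28, 28, 35, 28, 35, 28) vary with month length.
This is the last Thursday of each month.
July 2029 ends with Thursday 2029-07-26.
August 2029 ends with Thursday 2029-08-30.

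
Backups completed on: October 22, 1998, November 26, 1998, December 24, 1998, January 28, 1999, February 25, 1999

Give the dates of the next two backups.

March 25, 1999; April 22, 1999

These are Thursdays at 28- or 35-day spacing (35, 28, 35, 28).
The pattern: 4th Thursday of the month.
March 1999 — 4th Thursday is March 25, 1999.
4th Thursday of April 1999: April 22, 1999.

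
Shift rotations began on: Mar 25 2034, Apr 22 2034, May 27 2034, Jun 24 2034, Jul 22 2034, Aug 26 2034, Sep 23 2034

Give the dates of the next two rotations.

These are Saturdays at 28- or 35-day spacing (28, 35, 28, 28, 35, 28).
The pattern: 4th Saturday of the month.
4th Saturday of October 2034: Oct 28 2034.
November 2034 — 4th Saturday is Nov 25 2034.

Oct 28 2034, Nov 25 2034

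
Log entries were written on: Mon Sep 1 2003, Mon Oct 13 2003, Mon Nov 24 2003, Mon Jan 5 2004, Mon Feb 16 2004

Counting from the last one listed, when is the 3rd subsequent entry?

Every event comes 42 days after the last (42, 42, 42, 42).
Mon Feb 16 2004 + 42 days = Mon Mar 29 2004.
Mon Mar 29 2004 + 42 days = Mon May 10 2004.
Mon May 10 2004 + 42 days = Mon Jun 21 2004.

Mon Jun 21 2004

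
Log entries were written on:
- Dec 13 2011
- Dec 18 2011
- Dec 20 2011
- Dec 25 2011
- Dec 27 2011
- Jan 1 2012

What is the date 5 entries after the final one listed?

Jan 17 2012

Gaps: 5, 2, 5, 2, 5 days — not constant, but cyclic with period 2.
The events fall on every Tuesday and Sunday.
The following Tuesday is Jan 3 2012.
Next Sunday: Jan 8 2012.
The following Tuesday is Jan 10 2012.
The following Sunday is Jan 15 2012.
Next Tuesday: Jan 17 2012.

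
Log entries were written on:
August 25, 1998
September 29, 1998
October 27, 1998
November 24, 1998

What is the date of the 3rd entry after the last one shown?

These are Tuesdays with 35, 28, 28-day gaps.
Each is the final Tuesday of its month — September 29, 1998 is past the 28th, so '4th Tuesday' doesn't fit.
December 1998 ends with Tuesday December 29, 1998.
January 1999 ends with Tuesday January 26, 1999.
February 1999 ends with Tuesday February 23, 1999.

February 23, 1999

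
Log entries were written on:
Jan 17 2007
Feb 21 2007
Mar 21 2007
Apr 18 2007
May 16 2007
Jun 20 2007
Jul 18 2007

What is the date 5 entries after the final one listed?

Gaps: 35, 28, 28, 28, 35, 28 days — a mix of 28 and 35. Every date is a Wednesday.
Each is the 3rd Wednesday of its month.
3rd Wednesday of August 2007: Aug 15 2007.
September 2007 — 3rd Wednesday is Sep 19 2007.
3rd Wednesday of October 2007: Oct 17 2007.
November 2007 — 3rd Wednesday is Nov 21 2007.
December 2007 — 3rd Wednesday is Dec 19 2007.

Dec 19 2007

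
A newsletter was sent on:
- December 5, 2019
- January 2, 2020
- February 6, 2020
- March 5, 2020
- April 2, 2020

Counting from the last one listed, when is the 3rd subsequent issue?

Gaps: 28, 35, 28, 28 days — a mix of 28 and 35. Every date is a Thursday.
Each is the 1st Thursday of its month.
May 2020 — 1st Thursday is May 7, 2020.
June 2020 — 1st Thursday is June 4, 2020.
1st Thursday of July 2020: July 2, 2020.

July 2, 2020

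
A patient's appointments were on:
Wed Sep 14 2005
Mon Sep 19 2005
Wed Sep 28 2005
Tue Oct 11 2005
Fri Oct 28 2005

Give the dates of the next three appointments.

Intervals are 5, 9, 13, 17 days — an arithmetic progression with common difference 4.
Next gap: 21 days. Fri Oct 28 2005 + 21 days = Fri Nov 18 2005.
Next gap: 25 days. Fri Nov 18 2005 + 25 days = Tue Dec 13 2005.
Next gap: 29 days. Tue Dec 13 2005 + 29 days = Wed Jan 11 2006.

Fri Nov 18 2005, Tue Dec 13 2005, Wed Jan 11 2006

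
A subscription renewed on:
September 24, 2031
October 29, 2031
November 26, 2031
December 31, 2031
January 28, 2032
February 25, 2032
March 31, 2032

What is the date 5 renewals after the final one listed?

These are Wednesdays with 35, 28, 35, 28, 28, 35-day gaps.
Each is the final Wednesday of its month — October 29, 2031 is past the 28th, so '4th Wednesday' doesn't fit.
Last Wednesday of April 2032: April 28, 2032.
Last Wednesday of May 2032: May 26, 2032.
June 2032 ends with Wednesday June 30, 2032.
July 2032 ends with Wednesday July 28, 2032.
Last Wednesday of August 2032: August 25, 2032.

August 25, 2032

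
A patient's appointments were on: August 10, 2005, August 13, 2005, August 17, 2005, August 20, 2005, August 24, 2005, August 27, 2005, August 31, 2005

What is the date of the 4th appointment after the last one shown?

The gap pattern 3, 4, 3, 4, 3, 4 repeats every 2 events.
These are the Wednesdays and Saturdays of each week.
Next Saturday: September 3, 2005.
Next Wednesday: September 7, 2005.
The following Saturday is September 10, 2005.
The following Wednesday is September 14, 2005.

September 14, 2005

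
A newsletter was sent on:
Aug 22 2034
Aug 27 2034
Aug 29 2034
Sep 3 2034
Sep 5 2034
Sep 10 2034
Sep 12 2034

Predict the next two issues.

Sep 17 2034, Sep 19 2034

Gaps: 5, 2, 5, 2, 5, 2 days — not constant, but cyclic with period 2.
The events fall on every Tuesday and Sunday.
The following Sunday is Sep 17 2034.
The following Tuesday is Sep 19 2034.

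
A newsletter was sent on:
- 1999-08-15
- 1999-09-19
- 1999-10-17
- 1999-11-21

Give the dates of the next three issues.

All dates are Sundays, 35, 28, 35 days apart.
Specifically, the 3rd Sunday of each month.
December 1999 — 3rd Sunday is 1999-12-19.
January 2000 — 3rd Sunday is 2000-01-16.
3rd Sunday of February 2000: 2000-02-20.

1999-12-19, 2000-01-16, 2000-02-20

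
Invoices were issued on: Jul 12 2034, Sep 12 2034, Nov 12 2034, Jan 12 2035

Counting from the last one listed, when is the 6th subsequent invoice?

Jan 12 2036

The day-of-month is always 12 (62, 61, 61 days between events).
So this recurs on the 12th of every 2 months.
Next: March 2035 → Mar 12 2035.
Next: May 2035 → May 12 2035.
July 2035: Jul 12 2035.
September 2035: Sep 12 2035.
November 2035: Nov 12 2035.
January 2036: Jan 12 2036.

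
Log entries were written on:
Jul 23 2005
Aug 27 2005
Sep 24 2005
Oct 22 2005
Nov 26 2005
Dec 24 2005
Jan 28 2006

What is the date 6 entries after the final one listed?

Jul 22 2006

All dates are Saturdays, 35, 28, 28, 35, 28, 35 days apart.
Specifically, the 4th Saturday of each month.
February 2006 — 4th Saturday is Feb 25 2006.
4th Saturday of March 2006: Mar 25 2006.
April 2006 — 4th Saturday is Apr 22 2006.
4th Saturday of May 2006: May 27 2006.
4th Saturday of June 2006: Jun 24 2006.
July 2006 — 4th Saturday is Jul 22 2006.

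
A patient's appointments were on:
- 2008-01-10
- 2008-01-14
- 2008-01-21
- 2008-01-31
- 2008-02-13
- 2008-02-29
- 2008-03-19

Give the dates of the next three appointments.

Gaps: 4, 7, 10, 13, 16, 19 days — each gap is 3 larger than the previous one.
Next gap: 22 days. 2008-03-19 + 22 days = 2008-04-10.
Next gap: 25 days. 2008-04-10 + 25 days = 2008-05-05.
Next gap: 28 days. 2008-05-05 + 28 days = 2008-06-02.

2008-04-10, 2008-05-05, 2008-06-02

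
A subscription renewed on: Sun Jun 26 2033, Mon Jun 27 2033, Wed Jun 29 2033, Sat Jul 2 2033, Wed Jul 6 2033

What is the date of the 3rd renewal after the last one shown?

Sun Jul 24 2033

The spacing grows by 1 each time: 1, 2, 3, 4 days.
Next gap: 5 days. Wed Jul 6 2033 + 5 days = Mon Jul 11 2033.
Next gap: 6 days. Mon Jul 11 2033 + 6 days = Sun Jul 17 2033.
Next gap: 7 days. Sun Jul 17 2033 + 7 days = Sun Jul 24 2033.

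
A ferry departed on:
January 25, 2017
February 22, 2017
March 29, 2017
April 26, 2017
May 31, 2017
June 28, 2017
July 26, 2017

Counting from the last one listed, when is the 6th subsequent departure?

January 31, 2018

These are Wednesdays with 28, 35, 28, 35, 28, 28-day gaps.
Each is the final Wednesday of its month — March 29, 2017 is past the 28th, so '4th Wednesday' doesn't fit.
Last Wednesday of August 2017: August 30, 2017.
September 2017 ends with Wednesday September 27, 2017.
Last Wednesday of October 2017: October 25, 2017.
November 2017 ends with Wednesday November 29, 2017.
December 2017 ends with Wednesday December 27, 2017.
Last Wednesday of January 2018: January 31, 2018.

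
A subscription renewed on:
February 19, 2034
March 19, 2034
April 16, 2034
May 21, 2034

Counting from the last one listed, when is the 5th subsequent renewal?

All dates are Sundays, 28, 28, 35 days apart.
Specifically, the 3rd Sunday of each month.
3rd Sunday of June 2034: June 18, 2034.
3rd Sunday of July 2034: July 16, 2034.
August 2034 — 3rd Sunday is August 20, 2034.
September 2034 — 3rd Sunday is September 17, 2034.
October 2034 — 3rd Sunday is October 15, 2034.

October 15, 2034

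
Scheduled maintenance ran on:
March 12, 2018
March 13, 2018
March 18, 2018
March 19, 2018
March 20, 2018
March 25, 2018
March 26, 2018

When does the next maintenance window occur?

March 27, 2018

Every event lands on a Monday or Tuesday or Sunday (gaps cycle 1, 5, 1, 1, 5, 1).
So the schedule is: every Monday, Tuesday and Sunday.
Next Tuesday: March 27, 2018.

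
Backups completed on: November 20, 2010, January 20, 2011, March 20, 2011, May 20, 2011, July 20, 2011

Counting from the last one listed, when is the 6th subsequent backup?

Gaps: 61, 59, 61, 61 days — not constant. Every event is on the 20th of the month.
Pattern: the 20th of every 2 months.
Next: September 2011 → September 20, 2011.
Next: November 2011 → November 20, 2011.
January 2012: January 20, 2012.
Next: March 2012 → March 20, 2012.
Next: May 2012 → May 20, 2012.
Next: July 2012 → July 20, 2012.

July 20, 2012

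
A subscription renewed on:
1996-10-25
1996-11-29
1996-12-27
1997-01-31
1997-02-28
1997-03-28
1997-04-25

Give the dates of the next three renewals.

These are Fridays with 35, 28, 35, 28, 28, 28-day gaps.
Each is the final Friday of its month — 1996-11-29 is past the 28th, so '4th Friday' doesn't fit.
May 1997 ends with Friday 1997-05-30.
June 1997 ends with Friday 1997-06-27.
July 1997 ends with Friday 1997-07-25.

1997-05-30, 1997-06-27, 1997-07-25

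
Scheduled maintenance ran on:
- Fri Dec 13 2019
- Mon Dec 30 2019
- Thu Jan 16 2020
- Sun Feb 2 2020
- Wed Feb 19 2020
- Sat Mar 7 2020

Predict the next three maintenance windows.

Gaps between consecutive events: 17, 17, 17, 17, 17 days — a constant 17-day interval.
Sat Mar 7 2020 + 17 days = Tue Mar 24 2020.
Tue Mar 24 2020 + 17 days = Fri Apr 10 2020.
Fri Apr 10 2020 + 17 days = Mon Apr 27 2020.

Tue Mar 24 2020, Fri Apr 10 2020, Mon Apr 27 2020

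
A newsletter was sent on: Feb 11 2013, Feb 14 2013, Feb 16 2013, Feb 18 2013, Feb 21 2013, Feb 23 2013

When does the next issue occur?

Every event lands on a Monday or Thursday or Saturday (gaps cycle 3, 2, 2, 3, 2).
So the schedule is: every Monday, Thursday and Saturday.
Next Monday: Feb 25 2013.

Feb 25 2013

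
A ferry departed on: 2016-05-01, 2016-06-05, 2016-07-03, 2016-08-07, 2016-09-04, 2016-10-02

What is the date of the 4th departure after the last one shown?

All dates are Sundays, 35, 28, 35, 28, 28 days apart.
Specifically, the 1st Sunday of each month.
November 2016 — 1st Sunday is 2016-11-06.
December 2016 — 1st Sunday is 2016-12-04.
January 2017 — 1st Sunday is 2017-01-01.
February 2017 — 1st Sunday is 2017-02-05.

2017-02-05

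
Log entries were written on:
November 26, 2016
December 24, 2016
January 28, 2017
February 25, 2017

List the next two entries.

March 25, 2017; April 22, 2017

Gaps: 28, 35, 28 days — a mix of 28 and 35. Every date is a Saturday.
Each is the 4th Saturday of its month.
4th Saturday of March 2017: March 25, 2017.
4th Saturday of April 2017: April 22, 2017.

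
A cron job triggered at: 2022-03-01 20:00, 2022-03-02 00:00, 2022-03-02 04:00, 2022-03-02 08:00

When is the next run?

Gaps: 4, 4, 4 hours — each event is 4 hours after the previous one.
2022-03-02 08:00 + 4 h = 2022-03-02 12:00.

2022-03-02 12:00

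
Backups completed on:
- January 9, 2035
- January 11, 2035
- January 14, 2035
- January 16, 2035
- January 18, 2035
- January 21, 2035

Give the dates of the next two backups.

January 23, 2035; January 25, 2035

Every event lands on a Tuesday or Thursday or Sunday (gaps cycle 2, 3, 2, 2, 3).
So the schedule is: every Tuesday, Thursday and Sunday.
Next Tuesday: January 23, 2035.
Next Thursday: January 25, 2035.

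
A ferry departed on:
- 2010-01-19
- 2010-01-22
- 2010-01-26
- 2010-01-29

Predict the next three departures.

2010-02-02, 2010-02-05, 2010-02-09

Every event lands on a Tuesday or Friday (gaps cycle 3, 4, 3).
So the schedule is: every Tuesday and Friday.
Next Tuesday: 2010-02-02.
The following Friday is 2010-02-05.
The following Tuesday is 2010-02-09.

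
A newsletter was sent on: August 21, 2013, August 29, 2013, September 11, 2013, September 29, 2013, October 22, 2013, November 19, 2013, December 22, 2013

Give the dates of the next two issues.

January 29, 2014; March 13, 2014

The spacing grows by 5 each time: 8, 13, 18, 23, 28, 33 days.
Next gap: 38 days. December 22, 2013 + 38 days = January 29, 2014.
Next gap: 43 days. January 29, 2014 + 43 days = March 13, 2014.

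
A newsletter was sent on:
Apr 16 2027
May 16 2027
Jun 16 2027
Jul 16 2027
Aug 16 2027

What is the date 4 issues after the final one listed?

Dec 16 2027

Each date is the 16th; the gaps (30, 31, 30, 31) track the month lengths.
The rule is the 16th of each month.
September 2027: Sep 16 2027.
October 2027: Oct 16 2027.
Next: November 2027 → Nov 16 2027.
Next: December 2027 → Dec 16 2027.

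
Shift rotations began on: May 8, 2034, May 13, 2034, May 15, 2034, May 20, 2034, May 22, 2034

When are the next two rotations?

May 27, 2034; May 29, 2034

Gaps: 5, 2, 5, 2 days — not constant, but cyclic with period 2.
The events fall on every Monday and Saturday.
Next Saturday: May 27, 2034.
The following Monday is May 29, 2034.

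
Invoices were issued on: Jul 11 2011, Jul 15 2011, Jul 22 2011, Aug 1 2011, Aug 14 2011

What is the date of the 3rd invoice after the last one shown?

Oct 10 2011

Gaps: 4, 7, 10, 13 days — each gap is 3 larger than the previous one.
Next gap: 16 days. Aug 14 2011 + 16 days = Aug 30 2011.
Next gap: 19 days. Aug 30 2011 + 19 days = Sep 18 2011.
Next gap: 22 days. Sep 18 2011 + 22 days = Oct 10 2011.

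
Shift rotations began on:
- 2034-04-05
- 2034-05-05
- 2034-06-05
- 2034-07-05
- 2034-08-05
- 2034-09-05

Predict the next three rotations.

2034-10-05, 2034-11-05, 2034-12-05

The day-of-month is always 5 (30, 31, 30, 31, 31 days between events).
So this recurs on the 5th of each month.
Next: October 2034 → 2034-10-05.
November 2034: 2034-11-05.
Next: December 2034 → 2034-12-05.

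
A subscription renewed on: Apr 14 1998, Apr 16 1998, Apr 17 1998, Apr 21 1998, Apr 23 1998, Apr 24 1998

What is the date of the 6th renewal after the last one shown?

Every event lands on a Tuesday or Thursday or Friday (gaps cycle 2, 1, 4, 2, 1).
So the schedule is: every Tuesday, Thursday and Friday.
Next Tuesday: Apr 28 1998.
The following Thursday is Apr 30 1998.
The following Friday is May 1 1998.
Next Tuesday: May 5 1998.
Next Thursday: May 7 1998.
Next Friday: May 8 1998.

May 8 1998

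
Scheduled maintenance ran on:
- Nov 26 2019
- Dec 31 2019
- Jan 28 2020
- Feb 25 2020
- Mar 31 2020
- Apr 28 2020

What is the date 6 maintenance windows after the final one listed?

All Tuesdays; the gaps (35, 28, 28, 35, 28) vary with month length.
This is the last Tuesday of each month.
Last Tuesday of May 2020: May 26 2020.
June 2020 ends with Tuesday Jun 30 2020.
Last Tuesday of July 2020: Jul 28 2020.
August 2020 ends with Tuesday Aug 25 2020.
Last Tuesday of September 2020: Sep 29 2020.
October 2020 ends with Tuesday Oct 27 2020.

Oct 27 2020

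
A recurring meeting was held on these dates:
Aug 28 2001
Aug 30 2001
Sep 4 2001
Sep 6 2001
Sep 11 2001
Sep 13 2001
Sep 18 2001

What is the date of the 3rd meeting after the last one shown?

Gaps: 2, 5, 2, 5, 2, 5 days — not constant, but cyclic with period 2.
The events fall on every Tuesday and Thursday.
The following Thursday is Sep 20 2001.
Next Tuesday: Sep 25 2001.
The following Thursday is Sep 27 2001.

Sep 27 2001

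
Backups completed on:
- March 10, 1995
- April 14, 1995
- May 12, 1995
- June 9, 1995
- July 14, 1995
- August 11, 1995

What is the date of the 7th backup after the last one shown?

These are Fridays at 28- or 35-day spacing (35, 28, 28, 35, 28).
The pattern: 2nd Friday of the month.
2nd Friday of September 1995: September 8, 1995.
2nd Friday of October 1995: October 13, 1995.
November 1995 — 2nd Friday is November 10, 1995.
2nd Friday of December 1995: December 8, 1995.
2nd Friday of January 1996: January 12, 1996.
February 1996 — 2nd Friday is February 9, 1996.
2nd Friday of March 1996: March 8, 1996.

March 8, 1996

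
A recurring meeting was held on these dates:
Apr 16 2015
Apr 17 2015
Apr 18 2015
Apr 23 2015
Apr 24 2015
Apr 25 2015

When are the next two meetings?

Every event lands on a Thursday or Friday or Saturday (gaps cycle 1, 1, 5, 1, 1).
So the schedule is: every Thursday, Friday and Saturday.
The following Thursday is Apr 30 2015.
Next Friday: May 1 2015.

Apr 30 2015, May 1 2015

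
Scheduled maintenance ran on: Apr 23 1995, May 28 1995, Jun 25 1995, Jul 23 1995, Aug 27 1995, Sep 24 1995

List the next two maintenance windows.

These are Sundays at 28- or 35-day spacing (35, 28, 28, 35, 28).
The pattern: 4th Sunday of the month.
October 1995 — 4th Sunday is Oct 22 1995.
4th Sunday of November 1995: Nov 26 1995.

Oct 22 1995, Nov 26 1995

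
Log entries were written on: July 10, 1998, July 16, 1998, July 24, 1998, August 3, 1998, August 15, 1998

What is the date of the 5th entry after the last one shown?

November 13, 1998

Intervals are 6, 8, 10, 12 days — an arithmetic progression with common difference 2.
Next gap: 14 days. August 15, 1998 + 14 days = August 29, 1998.
Next gap: 16 days. August 29, 1998 + 16 days = September 14, 1998.
Next gap: 18 days. September 14, 1998 + 18 days = October 2, 1998.
Next gap: 20 days. October 2, 1998 + 20 days = October 22, 1998.
Next gap: 22 days. October 22, 1998 + 22 days = November 13, 1998.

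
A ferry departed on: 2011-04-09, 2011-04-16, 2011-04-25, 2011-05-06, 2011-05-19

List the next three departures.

2011-06-03, 2011-06-20, 2011-07-09

The spacing grows by 2 each time: 7, 9, 11, 13 days.
Next gap: 15 days. 2011-05-19 + 15 days = 2011-06-03.
Next gap: 17 days. 2011-06-03 + 17 days = 2011-06-20.
Next gap: 19 days. 2011-06-20 + 19 days = 2011-07-09.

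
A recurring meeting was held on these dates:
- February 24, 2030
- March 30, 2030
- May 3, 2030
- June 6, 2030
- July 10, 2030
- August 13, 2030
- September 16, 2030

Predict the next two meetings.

Gaps between consecutive events: 34, 34, 34, 34, 34, 34 days — a constant 34-day interval.
September 16, 2030 + 34 days = October 20, 2030.
October 20, 2030 + 34 days = November 23, 2030.

October 20, 2030; November 23, 2030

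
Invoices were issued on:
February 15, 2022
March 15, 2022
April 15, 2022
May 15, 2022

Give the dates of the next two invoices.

June 15, 2022; July 15, 2022

Gaps: 28, 31, 30 days — not constant. Every event is on the 15th of the month.
Pattern: the 15th of each month.
Next: June 2022 → June 15, 2022.
July 2022: July 15, 2022.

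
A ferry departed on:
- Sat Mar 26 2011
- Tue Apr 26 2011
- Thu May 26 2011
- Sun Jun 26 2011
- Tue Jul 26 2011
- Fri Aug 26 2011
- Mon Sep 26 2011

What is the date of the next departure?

Wed Oct 26 2011

The day-of-month is always 26 (31, 30, 31, 30, 31, 31 days between events).
So this recurs on the 26th of each month.
October 2011: Wed Oct 26 2011.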